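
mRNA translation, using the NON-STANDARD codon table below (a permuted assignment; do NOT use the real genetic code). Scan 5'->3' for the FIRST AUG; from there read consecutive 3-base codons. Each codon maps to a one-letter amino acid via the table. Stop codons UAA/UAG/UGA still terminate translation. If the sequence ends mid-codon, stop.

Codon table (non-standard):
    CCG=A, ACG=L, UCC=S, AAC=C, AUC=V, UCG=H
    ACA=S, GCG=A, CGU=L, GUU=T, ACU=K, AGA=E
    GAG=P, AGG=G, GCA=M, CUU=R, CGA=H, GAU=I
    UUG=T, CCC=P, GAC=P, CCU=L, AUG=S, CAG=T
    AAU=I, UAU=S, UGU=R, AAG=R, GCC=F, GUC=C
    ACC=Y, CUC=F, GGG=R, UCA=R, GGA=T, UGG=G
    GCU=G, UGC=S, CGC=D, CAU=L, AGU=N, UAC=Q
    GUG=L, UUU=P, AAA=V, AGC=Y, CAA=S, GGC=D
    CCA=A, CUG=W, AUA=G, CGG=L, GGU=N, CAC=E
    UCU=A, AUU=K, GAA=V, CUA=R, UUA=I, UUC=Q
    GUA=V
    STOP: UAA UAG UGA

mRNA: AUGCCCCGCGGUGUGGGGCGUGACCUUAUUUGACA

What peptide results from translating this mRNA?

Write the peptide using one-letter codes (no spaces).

start AUG at pos 0
pos 0: AUG -> S; peptide=S
pos 3: CCC -> P; peptide=SP
pos 6: CGC -> D; peptide=SPD
pos 9: GGU -> N; peptide=SPDN
pos 12: GUG -> L; peptide=SPDNL
pos 15: GGG -> R; peptide=SPDNLR
pos 18: CGU -> L; peptide=SPDNLRL
pos 21: GAC -> P; peptide=SPDNLRLP
pos 24: CUU -> R; peptide=SPDNLRLPR
pos 27: AUU -> K; peptide=SPDNLRLPRK
pos 30: UGA -> STOP

Answer: SPDNLRLPRK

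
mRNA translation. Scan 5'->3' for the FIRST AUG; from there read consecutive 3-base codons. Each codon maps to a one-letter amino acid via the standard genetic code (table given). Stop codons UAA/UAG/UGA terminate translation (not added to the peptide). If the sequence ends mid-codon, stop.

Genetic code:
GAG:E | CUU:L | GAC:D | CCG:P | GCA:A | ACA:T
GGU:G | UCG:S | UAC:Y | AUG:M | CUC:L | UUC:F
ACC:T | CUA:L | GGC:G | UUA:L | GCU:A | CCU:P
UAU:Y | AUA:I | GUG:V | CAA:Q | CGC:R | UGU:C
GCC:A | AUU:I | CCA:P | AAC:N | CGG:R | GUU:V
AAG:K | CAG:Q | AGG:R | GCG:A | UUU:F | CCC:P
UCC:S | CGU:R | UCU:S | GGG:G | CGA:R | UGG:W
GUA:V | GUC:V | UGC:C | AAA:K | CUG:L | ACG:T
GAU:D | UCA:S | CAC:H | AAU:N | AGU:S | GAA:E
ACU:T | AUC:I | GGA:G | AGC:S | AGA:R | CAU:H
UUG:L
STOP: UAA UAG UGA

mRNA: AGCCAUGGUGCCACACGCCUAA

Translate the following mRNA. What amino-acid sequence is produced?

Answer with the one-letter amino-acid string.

Answer: MVPHA

Derivation:
start AUG at pos 4
pos 4: AUG -> M; peptide=M
pos 7: GUG -> V; peptide=MV
pos 10: CCA -> P; peptide=MVP
pos 13: CAC -> H; peptide=MVPH
pos 16: GCC -> A; peptide=MVPHA
pos 19: UAA -> STOP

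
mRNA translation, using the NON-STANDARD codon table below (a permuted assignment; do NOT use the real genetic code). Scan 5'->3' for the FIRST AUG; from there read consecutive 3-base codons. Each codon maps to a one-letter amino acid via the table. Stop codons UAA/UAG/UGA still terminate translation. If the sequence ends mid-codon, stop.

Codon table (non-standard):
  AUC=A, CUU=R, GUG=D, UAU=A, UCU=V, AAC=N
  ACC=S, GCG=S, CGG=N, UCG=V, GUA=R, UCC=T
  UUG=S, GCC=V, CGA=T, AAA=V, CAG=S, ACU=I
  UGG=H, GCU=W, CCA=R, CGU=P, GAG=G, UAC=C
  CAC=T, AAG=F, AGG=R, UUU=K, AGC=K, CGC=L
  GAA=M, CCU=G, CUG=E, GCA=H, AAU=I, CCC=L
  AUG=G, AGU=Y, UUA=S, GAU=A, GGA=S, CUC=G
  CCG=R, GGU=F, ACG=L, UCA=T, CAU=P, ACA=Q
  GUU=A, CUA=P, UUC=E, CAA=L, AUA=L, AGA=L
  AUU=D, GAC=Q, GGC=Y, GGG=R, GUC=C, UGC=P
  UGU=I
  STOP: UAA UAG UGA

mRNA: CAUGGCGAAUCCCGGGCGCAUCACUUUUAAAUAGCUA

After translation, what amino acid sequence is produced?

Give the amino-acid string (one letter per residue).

start AUG at pos 1
pos 1: AUG -> G; peptide=G
pos 4: GCG -> S; peptide=GS
pos 7: AAU -> I; peptide=GSI
pos 10: CCC -> L; peptide=GSIL
pos 13: GGG -> R; peptide=GSILR
pos 16: CGC -> L; peptide=GSILRL
pos 19: AUC -> A; peptide=GSILRLA
pos 22: ACU -> I; peptide=GSILRLAI
pos 25: UUU -> K; peptide=GSILRLAIK
pos 28: AAA -> V; peptide=GSILRLAIKV
pos 31: UAG -> STOP

Answer: GSILRLAIKV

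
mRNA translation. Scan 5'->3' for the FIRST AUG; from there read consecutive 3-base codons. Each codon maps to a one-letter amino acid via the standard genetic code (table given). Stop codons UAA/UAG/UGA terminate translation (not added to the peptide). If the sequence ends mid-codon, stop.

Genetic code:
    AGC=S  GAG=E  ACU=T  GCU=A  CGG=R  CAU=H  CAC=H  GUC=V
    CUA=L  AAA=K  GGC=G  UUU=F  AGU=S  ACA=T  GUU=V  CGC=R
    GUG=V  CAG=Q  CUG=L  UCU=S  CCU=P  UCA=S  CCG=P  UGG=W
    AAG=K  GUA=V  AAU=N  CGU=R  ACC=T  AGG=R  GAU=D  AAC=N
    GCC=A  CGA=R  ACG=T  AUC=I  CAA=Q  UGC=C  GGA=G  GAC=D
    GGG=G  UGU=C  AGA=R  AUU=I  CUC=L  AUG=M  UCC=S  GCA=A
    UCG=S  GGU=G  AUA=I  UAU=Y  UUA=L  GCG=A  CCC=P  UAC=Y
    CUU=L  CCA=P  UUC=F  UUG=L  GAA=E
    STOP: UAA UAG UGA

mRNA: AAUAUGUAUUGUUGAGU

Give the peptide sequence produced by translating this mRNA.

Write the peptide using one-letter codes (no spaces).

Answer: MYC

Derivation:
start AUG at pos 3
pos 3: AUG -> M; peptide=M
pos 6: UAU -> Y; peptide=MY
pos 9: UGU -> C; peptide=MYC
pos 12: UGA -> STOP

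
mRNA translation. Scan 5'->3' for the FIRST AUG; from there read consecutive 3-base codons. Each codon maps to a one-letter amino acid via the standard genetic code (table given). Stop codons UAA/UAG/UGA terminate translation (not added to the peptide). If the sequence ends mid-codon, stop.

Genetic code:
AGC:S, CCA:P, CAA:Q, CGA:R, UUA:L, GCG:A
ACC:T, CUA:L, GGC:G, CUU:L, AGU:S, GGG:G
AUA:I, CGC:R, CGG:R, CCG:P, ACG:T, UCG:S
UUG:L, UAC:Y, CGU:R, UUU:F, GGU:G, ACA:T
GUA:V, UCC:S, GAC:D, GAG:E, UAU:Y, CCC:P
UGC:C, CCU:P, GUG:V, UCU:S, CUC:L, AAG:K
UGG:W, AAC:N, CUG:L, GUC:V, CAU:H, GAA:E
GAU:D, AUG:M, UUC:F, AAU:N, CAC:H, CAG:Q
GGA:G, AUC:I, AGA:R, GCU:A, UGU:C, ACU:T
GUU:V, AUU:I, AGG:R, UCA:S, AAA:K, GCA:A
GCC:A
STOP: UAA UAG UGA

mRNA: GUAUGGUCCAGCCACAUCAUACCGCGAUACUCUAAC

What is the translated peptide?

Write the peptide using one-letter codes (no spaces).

Answer: MVQPHHTAIL

Derivation:
start AUG at pos 2
pos 2: AUG -> M; peptide=M
pos 5: GUC -> V; peptide=MV
pos 8: CAG -> Q; peptide=MVQ
pos 11: CCA -> P; peptide=MVQP
pos 14: CAU -> H; peptide=MVQPH
pos 17: CAU -> H; peptide=MVQPHH
pos 20: ACC -> T; peptide=MVQPHHT
pos 23: GCG -> A; peptide=MVQPHHTA
pos 26: AUA -> I; peptide=MVQPHHTAI
pos 29: CUC -> L; peptide=MVQPHHTAIL
pos 32: UAA -> STOP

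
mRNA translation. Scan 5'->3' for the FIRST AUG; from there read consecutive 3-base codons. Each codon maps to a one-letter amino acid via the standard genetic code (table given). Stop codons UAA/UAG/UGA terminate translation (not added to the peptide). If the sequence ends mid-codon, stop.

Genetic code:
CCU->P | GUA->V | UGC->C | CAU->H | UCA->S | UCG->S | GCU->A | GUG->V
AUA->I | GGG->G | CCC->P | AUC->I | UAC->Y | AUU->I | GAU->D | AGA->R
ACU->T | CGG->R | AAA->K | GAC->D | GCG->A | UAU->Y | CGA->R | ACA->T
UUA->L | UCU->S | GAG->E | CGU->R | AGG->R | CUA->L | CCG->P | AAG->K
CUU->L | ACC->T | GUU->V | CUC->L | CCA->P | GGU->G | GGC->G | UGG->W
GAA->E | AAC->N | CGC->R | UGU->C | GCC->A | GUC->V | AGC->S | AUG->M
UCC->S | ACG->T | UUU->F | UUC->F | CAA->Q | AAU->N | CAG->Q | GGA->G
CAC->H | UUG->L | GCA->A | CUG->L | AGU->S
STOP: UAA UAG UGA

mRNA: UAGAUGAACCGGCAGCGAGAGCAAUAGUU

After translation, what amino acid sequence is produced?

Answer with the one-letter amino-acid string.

Answer: MNRQREQ

Derivation:
start AUG at pos 3
pos 3: AUG -> M; peptide=M
pos 6: AAC -> N; peptide=MN
pos 9: CGG -> R; peptide=MNR
pos 12: CAG -> Q; peptide=MNRQ
pos 15: CGA -> R; peptide=MNRQR
pos 18: GAG -> E; peptide=MNRQRE
pos 21: CAA -> Q; peptide=MNRQREQ
pos 24: UAG -> STOP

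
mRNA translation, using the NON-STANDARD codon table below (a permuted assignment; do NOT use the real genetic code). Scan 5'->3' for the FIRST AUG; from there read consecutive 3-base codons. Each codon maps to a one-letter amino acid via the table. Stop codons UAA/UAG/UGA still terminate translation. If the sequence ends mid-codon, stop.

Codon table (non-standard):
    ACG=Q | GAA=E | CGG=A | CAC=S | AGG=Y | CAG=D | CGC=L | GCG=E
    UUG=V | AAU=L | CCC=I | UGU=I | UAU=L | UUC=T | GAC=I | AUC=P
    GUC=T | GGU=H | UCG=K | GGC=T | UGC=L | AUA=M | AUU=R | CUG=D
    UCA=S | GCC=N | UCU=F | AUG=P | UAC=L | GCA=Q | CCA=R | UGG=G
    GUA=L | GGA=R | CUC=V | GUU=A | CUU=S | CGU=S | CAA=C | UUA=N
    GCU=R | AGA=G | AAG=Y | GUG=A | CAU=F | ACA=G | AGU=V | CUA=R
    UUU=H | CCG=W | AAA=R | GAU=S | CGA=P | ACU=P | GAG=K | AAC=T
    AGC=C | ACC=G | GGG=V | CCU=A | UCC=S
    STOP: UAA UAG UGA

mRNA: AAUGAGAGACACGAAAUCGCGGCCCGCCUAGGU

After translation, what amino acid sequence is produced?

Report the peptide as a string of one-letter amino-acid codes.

start AUG at pos 1
pos 1: AUG -> P; peptide=P
pos 4: AGA -> G; peptide=PG
pos 7: GAC -> I; peptide=PGI
pos 10: ACG -> Q; peptide=PGIQ
pos 13: AAA -> R; peptide=PGIQR
pos 16: UCG -> K; peptide=PGIQRK
pos 19: CGG -> A; peptide=PGIQRKA
pos 22: CCC -> I; peptide=PGIQRKAI
pos 25: GCC -> N; peptide=PGIQRKAIN
pos 28: UAG -> STOP

Answer: PGIQRKAIN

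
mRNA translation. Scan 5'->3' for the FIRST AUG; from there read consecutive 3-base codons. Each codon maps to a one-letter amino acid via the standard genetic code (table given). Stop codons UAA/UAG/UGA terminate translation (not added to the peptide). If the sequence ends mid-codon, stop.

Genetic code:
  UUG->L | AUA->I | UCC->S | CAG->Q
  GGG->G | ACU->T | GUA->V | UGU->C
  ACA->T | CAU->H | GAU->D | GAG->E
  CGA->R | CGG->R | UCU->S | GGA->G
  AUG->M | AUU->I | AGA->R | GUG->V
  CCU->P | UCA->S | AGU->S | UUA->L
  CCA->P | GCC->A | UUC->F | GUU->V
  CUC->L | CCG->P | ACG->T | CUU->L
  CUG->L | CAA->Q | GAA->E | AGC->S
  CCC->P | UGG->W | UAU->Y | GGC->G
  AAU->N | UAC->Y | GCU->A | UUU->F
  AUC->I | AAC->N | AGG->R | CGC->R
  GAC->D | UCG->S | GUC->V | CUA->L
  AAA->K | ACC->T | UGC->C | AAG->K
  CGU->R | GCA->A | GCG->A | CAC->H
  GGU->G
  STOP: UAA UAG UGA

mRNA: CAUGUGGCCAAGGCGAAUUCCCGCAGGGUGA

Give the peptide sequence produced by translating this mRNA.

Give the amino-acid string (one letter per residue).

start AUG at pos 1
pos 1: AUG -> M; peptide=M
pos 4: UGG -> W; peptide=MW
pos 7: CCA -> P; peptide=MWP
pos 10: AGG -> R; peptide=MWPR
pos 13: CGA -> R; peptide=MWPRR
pos 16: AUU -> I; peptide=MWPRRI
pos 19: CCC -> P; peptide=MWPRRIP
pos 22: GCA -> A; peptide=MWPRRIPA
pos 25: GGG -> G; peptide=MWPRRIPAG
pos 28: UGA -> STOP

Answer: MWPRRIPAG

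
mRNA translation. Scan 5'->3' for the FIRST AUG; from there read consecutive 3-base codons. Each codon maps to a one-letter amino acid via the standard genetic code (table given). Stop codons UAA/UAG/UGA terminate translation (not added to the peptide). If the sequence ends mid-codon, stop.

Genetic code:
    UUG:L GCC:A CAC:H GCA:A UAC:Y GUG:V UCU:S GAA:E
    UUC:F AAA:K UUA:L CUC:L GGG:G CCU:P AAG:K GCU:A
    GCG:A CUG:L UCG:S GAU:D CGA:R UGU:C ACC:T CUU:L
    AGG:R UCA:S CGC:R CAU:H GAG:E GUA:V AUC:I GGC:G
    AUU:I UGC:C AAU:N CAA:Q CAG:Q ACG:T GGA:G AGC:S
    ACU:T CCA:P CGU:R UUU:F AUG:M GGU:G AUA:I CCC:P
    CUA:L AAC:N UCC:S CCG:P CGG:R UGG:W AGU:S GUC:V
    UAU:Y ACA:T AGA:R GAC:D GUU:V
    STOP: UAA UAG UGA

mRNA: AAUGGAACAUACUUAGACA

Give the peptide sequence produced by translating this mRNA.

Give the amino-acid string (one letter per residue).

Answer: MEHT

Derivation:
start AUG at pos 1
pos 1: AUG -> M; peptide=M
pos 4: GAA -> E; peptide=ME
pos 7: CAU -> H; peptide=MEH
pos 10: ACU -> T; peptide=MEHT
pos 13: UAG -> STOP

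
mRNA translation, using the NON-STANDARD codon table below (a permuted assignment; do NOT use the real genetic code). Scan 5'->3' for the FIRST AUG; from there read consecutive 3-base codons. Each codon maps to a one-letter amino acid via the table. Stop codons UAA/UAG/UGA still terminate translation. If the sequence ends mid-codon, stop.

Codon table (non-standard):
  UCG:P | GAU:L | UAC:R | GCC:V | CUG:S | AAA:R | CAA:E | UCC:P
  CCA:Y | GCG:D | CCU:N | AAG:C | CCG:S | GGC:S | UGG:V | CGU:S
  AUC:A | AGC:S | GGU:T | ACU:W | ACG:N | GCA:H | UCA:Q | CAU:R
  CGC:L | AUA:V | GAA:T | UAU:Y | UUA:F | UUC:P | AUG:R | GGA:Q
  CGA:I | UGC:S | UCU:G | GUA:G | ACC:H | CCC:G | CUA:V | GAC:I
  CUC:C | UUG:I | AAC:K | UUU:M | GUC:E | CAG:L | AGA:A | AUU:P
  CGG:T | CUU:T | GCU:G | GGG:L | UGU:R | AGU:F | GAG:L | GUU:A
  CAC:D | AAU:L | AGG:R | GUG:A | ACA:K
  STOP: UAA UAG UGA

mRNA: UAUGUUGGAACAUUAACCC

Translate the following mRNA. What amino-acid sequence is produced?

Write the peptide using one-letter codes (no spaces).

start AUG at pos 1
pos 1: AUG -> R; peptide=R
pos 4: UUG -> I; peptide=RI
pos 7: GAA -> T; peptide=RIT
pos 10: CAU -> R; peptide=RITR
pos 13: UAA -> STOP

Answer: RITR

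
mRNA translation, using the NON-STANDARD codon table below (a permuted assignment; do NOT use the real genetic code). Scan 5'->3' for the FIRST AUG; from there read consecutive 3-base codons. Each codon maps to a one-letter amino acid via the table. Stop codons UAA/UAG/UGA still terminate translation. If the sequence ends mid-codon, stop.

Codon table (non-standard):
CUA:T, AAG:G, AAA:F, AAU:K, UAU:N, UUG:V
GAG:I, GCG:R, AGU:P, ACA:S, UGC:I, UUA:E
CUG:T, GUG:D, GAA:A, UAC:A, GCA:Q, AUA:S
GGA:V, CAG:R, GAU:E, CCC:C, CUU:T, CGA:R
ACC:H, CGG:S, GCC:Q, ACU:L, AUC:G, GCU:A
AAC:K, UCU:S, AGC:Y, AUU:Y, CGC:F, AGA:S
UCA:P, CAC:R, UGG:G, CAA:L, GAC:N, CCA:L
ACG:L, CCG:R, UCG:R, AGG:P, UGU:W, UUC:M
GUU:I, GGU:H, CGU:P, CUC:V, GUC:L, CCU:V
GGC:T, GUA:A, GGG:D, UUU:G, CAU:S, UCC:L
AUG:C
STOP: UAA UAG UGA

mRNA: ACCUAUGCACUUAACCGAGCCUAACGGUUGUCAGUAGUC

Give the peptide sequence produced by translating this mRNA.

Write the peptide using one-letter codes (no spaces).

start AUG at pos 4
pos 4: AUG -> C; peptide=C
pos 7: CAC -> R; peptide=CR
pos 10: UUA -> E; peptide=CRE
pos 13: ACC -> H; peptide=CREH
pos 16: GAG -> I; peptide=CREHI
pos 19: CCU -> V; peptide=CREHIV
pos 22: AAC -> K; peptide=CREHIVK
pos 25: GGU -> H; peptide=CREHIVKH
pos 28: UGU -> W; peptide=CREHIVKHW
pos 31: CAG -> R; peptide=CREHIVKHWR
pos 34: UAG -> STOP

Answer: CREHIVKHWR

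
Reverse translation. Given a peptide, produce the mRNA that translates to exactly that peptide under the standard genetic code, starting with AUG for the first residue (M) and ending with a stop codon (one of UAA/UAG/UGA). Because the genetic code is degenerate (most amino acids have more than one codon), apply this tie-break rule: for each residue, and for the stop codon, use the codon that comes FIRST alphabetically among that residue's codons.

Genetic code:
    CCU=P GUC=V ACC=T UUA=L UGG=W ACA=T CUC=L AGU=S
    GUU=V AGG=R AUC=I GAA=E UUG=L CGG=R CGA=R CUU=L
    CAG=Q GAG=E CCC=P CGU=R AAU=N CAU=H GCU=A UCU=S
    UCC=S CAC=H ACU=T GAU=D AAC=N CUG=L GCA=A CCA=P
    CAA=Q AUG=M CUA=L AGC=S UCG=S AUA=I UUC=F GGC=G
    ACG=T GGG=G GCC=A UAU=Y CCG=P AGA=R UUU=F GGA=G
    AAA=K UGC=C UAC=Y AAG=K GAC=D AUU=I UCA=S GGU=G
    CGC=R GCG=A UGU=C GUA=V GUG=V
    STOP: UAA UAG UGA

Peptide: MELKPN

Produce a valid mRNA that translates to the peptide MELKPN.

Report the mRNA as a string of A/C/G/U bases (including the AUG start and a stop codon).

residue 1: M -> AUG (start codon)
residue 2: E codons sorted = GAA,GAG -> pick first = GAA
residue 3: L codons sorted = CUA,CUC,CUG,CUU,UUA,UUG -> pick first = CUA
residue 4: K codons sorted = AAA,AAG -> pick first = AAA
residue 5: P codons sorted = CCA,CCC,CCG,CCU -> pick first = CCA
residue 6: N codons sorted = AAC,AAU -> pick first = AAC
terminator: stop codons sorted = UAA,UAG,UGA -> pick first = UAA

Answer: mRNA: AUGGAACUAAAACCAAACUAA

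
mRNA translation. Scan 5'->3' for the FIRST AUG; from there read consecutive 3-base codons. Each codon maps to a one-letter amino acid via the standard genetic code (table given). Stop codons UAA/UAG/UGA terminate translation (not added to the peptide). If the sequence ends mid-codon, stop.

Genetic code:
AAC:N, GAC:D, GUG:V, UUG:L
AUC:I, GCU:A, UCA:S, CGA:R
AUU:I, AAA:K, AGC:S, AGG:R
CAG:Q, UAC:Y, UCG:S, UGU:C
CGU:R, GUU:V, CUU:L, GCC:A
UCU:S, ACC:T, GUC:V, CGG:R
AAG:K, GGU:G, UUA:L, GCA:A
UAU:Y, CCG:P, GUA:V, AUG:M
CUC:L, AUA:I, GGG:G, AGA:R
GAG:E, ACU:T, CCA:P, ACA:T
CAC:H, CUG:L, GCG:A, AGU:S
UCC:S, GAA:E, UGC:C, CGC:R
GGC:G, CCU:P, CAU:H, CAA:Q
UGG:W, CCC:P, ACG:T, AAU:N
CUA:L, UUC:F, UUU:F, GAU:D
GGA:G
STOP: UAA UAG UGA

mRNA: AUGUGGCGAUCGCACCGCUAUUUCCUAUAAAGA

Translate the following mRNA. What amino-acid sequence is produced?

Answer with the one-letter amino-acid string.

start AUG at pos 0
pos 0: AUG -> M; peptide=M
pos 3: UGG -> W; peptide=MW
pos 6: CGA -> R; peptide=MWR
pos 9: UCG -> S; peptide=MWRS
pos 12: CAC -> H; peptide=MWRSH
pos 15: CGC -> R; peptide=MWRSHR
pos 18: UAU -> Y; peptide=MWRSHRY
pos 21: UUC -> F; peptide=MWRSHRYF
pos 24: CUA -> L; peptide=MWRSHRYFL
pos 27: UAA -> STOP

Answer: MWRSHRYFL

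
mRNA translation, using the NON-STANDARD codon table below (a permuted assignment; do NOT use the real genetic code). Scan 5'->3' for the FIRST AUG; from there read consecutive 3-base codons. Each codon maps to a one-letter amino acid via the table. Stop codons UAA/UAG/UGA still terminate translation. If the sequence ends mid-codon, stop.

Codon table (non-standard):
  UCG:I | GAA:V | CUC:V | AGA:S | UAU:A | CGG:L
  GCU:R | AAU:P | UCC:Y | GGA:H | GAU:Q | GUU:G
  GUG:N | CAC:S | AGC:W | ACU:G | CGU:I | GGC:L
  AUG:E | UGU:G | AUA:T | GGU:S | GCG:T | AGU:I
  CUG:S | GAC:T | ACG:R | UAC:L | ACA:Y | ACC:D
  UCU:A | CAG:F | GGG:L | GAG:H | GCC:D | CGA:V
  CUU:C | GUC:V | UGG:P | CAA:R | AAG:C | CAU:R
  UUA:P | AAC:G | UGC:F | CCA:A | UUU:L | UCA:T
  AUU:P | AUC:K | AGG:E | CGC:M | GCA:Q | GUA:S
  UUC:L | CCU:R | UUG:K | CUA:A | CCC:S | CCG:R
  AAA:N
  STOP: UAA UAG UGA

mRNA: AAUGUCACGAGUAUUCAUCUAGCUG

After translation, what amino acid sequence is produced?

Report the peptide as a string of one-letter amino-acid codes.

Answer: ETVSLK

Derivation:
start AUG at pos 1
pos 1: AUG -> E; peptide=E
pos 4: UCA -> T; peptide=ET
pos 7: CGA -> V; peptide=ETV
pos 10: GUA -> S; peptide=ETVS
pos 13: UUC -> L; peptide=ETVSL
pos 16: AUC -> K; peptide=ETVSLK
pos 19: UAG -> STOP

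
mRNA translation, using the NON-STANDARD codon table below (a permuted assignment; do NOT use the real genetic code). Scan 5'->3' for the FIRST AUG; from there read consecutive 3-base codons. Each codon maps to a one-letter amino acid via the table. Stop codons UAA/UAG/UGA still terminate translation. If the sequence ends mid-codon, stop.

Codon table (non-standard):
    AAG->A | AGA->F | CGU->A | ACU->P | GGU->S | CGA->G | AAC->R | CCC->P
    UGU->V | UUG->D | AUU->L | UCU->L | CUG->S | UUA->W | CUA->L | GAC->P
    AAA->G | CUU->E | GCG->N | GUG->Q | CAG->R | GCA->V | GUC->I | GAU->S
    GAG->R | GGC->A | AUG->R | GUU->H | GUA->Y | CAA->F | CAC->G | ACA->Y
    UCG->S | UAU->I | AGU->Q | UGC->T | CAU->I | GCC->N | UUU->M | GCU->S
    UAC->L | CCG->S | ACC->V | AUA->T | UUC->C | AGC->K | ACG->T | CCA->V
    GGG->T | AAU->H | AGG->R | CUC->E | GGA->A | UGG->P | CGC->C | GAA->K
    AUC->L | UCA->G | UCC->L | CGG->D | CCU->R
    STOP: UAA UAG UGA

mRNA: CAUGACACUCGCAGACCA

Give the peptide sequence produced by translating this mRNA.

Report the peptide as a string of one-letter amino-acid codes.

Answer: RYEVP

Derivation:
start AUG at pos 1
pos 1: AUG -> R; peptide=R
pos 4: ACA -> Y; peptide=RY
pos 7: CUC -> E; peptide=RYE
pos 10: GCA -> V; peptide=RYEV
pos 13: GAC -> P; peptide=RYEVP
pos 16: only 2 nt remain (<3), stop (end of mRNA)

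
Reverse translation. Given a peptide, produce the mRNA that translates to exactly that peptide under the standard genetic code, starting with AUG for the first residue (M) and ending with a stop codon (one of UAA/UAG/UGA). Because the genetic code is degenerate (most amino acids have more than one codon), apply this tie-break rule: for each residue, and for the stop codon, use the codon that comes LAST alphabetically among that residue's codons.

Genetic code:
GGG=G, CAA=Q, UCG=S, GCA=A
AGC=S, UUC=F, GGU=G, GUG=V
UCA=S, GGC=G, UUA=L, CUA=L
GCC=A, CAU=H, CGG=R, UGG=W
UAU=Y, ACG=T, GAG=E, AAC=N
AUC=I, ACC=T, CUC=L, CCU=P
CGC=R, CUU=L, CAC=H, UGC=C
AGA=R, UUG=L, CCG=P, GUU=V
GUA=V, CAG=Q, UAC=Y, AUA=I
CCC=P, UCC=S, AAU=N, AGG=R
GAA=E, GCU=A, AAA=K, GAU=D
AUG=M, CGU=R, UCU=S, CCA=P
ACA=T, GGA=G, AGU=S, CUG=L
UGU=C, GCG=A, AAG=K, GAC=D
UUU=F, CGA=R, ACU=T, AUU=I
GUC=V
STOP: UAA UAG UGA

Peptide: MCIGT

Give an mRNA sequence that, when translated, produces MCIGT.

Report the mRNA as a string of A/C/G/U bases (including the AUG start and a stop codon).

residue 1: M -> AUG (start codon)
residue 2: C codons sorted = UGC,UGU -> pick last = UGU
residue 3: I codons sorted = AUA,AUC,AUU -> pick last = AUU
residue 4: G codons sorted = GGA,GGC,GGG,GGU -> pick last = GGU
residue 5: T codons sorted = ACA,ACC,ACG,ACU -> pick last = ACU
terminator: stop codons sorted = UAA,UAG,UGA -> pick last = UGA

Answer: mRNA: AUGUGUAUUGGUACUUGA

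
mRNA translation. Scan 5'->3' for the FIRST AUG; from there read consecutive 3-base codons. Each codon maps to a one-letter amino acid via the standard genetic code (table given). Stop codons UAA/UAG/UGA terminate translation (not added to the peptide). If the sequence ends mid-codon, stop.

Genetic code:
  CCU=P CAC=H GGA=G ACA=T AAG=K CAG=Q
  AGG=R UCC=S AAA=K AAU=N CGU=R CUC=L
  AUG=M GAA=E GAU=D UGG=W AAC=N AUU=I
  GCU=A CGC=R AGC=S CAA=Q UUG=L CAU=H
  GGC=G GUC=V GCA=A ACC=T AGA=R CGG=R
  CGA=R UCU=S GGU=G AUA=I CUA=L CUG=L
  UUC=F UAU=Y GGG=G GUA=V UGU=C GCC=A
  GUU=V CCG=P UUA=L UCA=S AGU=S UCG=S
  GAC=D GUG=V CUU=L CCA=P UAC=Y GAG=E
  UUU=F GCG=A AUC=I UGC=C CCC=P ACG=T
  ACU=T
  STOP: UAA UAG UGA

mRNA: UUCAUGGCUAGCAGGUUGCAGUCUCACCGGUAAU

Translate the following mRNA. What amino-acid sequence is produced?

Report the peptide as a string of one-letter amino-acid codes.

Answer: MASRLQSHR

Derivation:
start AUG at pos 3
pos 3: AUG -> M; peptide=M
pos 6: GCU -> A; peptide=MA
pos 9: AGC -> S; peptide=MAS
pos 12: AGG -> R; peptide=MASR
pos 15: UUG -> L; peptide=MASRL
pos 18: CAG -> Q; peptide=MASRLQ
pos 21: UCU -> S; peptide=MASRLQS
pos 24: CAC -> H; peptide=MASRLQSH
pos 27: CGG -> R; peptide=MASRLQSHR
pos 30: UAA -> STOP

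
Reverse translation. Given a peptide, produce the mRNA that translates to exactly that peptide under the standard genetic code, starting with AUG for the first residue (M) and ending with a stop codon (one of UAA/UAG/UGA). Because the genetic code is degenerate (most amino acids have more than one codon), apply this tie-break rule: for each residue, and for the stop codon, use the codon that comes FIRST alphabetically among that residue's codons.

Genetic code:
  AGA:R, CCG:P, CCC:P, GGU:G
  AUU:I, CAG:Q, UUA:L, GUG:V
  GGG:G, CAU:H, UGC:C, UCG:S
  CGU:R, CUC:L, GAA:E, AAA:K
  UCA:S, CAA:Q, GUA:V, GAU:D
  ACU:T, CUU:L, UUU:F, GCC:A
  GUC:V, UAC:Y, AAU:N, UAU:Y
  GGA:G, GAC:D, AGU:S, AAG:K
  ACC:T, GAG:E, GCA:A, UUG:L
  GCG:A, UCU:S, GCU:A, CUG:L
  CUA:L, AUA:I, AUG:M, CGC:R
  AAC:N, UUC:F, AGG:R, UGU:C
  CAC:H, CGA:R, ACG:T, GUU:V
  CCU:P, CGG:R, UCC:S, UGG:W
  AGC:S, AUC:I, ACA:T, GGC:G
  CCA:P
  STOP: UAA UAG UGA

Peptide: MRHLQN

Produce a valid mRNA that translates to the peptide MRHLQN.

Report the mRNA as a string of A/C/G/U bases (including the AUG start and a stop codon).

Answer: mRNA: AUGAGACACCUACAAAACUAA

Derivation:
residue 1: M -> AUG (start codon)
residue 2: R codons sorted = AGA,AGG,CGA,CGC,CGG,CGU -> pick first = AGA
residue 3: H codons sorted = CAC,CAU -> pick first = CAC
residue 4: L codons sorted = CUA,CUC,CUG,CUU,UUA,UUG -> pick first = CUA
residue 5: Q codons sorted = CAA,CAG -> pick first = CAA
residue 6: N codons sorted = AAC,AAU -> pick first = AAC
terminator: stop codons sorted = UAA,UAG,UGA -> pick first = UAA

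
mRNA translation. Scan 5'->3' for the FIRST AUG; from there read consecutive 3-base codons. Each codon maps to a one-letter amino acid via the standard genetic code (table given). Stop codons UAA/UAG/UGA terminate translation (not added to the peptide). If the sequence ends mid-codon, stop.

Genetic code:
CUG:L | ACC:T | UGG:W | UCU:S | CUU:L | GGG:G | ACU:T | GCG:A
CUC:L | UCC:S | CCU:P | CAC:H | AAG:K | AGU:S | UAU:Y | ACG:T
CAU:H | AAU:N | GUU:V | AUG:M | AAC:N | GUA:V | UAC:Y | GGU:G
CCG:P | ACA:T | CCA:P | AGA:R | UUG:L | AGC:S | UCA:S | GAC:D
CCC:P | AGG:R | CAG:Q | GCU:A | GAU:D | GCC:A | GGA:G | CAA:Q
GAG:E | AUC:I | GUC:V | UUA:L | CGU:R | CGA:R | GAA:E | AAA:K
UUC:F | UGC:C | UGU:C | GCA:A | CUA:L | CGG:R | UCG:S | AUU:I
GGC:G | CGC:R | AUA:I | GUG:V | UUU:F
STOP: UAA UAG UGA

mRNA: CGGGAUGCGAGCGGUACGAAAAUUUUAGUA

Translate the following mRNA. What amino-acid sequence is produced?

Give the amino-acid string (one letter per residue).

start AUG at pos 4
pos 4: AUG -> M; peptide=M
pos 7: CGA -> R; peptide=MR
pos 10: GCG -> A; peptide=MRA
pos 13: GUA -> V; peptide=MRAV
pos 16: CGA -> R; peptide=MRAVR
pos 19: AAA -> K; peptide=MRAVRK
pos 22: UUU -> F; peptide=MRAVRKF
pos 25: UAG -> STOP

Answer: MRAVRKF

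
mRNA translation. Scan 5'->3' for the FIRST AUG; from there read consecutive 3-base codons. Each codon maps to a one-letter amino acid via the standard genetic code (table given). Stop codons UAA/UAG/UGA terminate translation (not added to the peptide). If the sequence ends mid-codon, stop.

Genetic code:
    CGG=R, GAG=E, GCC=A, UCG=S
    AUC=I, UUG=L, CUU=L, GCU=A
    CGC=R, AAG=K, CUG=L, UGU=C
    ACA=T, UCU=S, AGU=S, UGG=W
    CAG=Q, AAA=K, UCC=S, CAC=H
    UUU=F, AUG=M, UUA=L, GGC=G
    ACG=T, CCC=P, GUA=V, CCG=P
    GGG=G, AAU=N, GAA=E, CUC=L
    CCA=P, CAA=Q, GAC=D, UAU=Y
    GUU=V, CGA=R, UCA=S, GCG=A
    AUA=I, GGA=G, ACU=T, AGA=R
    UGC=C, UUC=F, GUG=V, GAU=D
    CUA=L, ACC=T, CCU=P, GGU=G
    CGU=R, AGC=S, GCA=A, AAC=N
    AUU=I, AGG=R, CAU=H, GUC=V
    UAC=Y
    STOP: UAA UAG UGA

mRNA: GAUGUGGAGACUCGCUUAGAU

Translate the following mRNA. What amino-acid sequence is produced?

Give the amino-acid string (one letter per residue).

Answer: MWRLA

Derivation:
start AUG at pos 1
pos 1: AUG -> M; peptide=M
pos 4: UGG -> W; peptide=MW
pos 7: AGA -> R; peptide=MWR
pos 10: CUC -> L; peptide=MWRL
pos 13: GCU -> A; peptide=MWRLA
pos 16: UAG -> STOP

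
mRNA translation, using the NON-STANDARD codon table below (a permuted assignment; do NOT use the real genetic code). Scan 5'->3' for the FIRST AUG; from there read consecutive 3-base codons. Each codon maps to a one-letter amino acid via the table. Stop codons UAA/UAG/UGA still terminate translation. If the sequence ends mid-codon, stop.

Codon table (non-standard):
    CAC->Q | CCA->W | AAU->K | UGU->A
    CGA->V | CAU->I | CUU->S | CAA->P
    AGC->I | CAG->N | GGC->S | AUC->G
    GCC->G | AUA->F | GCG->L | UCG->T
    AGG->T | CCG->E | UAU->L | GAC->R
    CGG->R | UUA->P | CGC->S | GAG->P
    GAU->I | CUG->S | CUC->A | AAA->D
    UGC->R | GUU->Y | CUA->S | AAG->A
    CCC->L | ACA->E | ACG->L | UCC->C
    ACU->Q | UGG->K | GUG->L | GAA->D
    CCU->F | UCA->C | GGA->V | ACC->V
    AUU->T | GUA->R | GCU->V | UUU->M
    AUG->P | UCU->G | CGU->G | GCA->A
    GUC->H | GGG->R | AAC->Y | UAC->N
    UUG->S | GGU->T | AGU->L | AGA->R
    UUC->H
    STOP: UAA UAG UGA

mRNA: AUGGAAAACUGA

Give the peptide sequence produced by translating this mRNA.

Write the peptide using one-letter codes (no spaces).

Answer: PDY

Derivation:
start AUG at pos 0
pos 0: AUG -> P; peptide=P
pos 3: GAA -> D; peptide=PD
pos 6: AAC -> Y; peptide=PDY
pos 9: UGA -> STOP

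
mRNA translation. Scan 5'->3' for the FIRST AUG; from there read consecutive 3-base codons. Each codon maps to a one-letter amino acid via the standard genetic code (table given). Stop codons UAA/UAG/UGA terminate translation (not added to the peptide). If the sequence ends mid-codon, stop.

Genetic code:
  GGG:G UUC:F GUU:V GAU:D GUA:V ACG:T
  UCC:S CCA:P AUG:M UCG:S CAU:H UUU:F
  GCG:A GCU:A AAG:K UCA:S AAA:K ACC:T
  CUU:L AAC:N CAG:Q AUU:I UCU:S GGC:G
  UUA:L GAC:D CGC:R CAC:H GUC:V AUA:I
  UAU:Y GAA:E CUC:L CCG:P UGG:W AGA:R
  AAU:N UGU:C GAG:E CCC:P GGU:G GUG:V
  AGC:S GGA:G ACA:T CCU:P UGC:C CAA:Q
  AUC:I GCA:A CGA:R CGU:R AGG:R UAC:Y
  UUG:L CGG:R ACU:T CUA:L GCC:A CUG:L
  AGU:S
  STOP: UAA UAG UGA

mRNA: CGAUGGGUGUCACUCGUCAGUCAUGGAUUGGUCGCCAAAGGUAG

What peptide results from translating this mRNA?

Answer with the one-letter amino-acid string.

start AUG at pos 2
pos 2: AUG -> M; peptide=M
pos 5: GGU -> G; peptide=MG
pos 8: GUC -> V; peptide=MGV
pos 11: ACU -> T; peptide=MGVT
pos 14: CGU -> R; peptide=MGVTR
pos 17: CAG -> Q; peptide=MGVTRQ
pos 20: UCA -> S; peptide=MGVTRQS
pos 23: UGG -> W; peptide=MGVTRQSW
pos 26: AUU -> I; peptide=MGVTRQSWI
pos 29: GGU -> G; peptide=MGVTRQSWIG
pos 32: CGC -> R; peptide=MGVTRQSWIGR
pos 35: CAA -> Q; peptide=MGVTRQSWIGRQ
pos 38: AGG -> R; peptide=MGVTRQSWIGRQR
pos 41: UAG -> STOP

Answer: MGVTRQSWIGRQR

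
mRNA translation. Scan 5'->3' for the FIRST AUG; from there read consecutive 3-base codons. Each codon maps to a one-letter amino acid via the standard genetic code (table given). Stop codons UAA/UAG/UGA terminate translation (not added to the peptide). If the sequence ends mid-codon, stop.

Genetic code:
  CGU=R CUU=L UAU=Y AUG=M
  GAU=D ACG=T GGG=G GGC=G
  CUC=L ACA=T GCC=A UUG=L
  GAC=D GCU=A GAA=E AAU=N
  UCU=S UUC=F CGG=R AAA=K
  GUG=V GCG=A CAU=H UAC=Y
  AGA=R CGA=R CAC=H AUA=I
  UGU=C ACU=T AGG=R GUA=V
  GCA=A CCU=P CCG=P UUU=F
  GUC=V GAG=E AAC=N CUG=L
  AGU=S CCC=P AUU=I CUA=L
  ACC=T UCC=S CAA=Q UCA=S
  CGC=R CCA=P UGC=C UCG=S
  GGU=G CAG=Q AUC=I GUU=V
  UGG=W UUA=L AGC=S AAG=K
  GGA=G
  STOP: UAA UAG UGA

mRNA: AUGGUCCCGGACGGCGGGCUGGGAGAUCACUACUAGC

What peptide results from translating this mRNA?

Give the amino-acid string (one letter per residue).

Answer: MVPDGGLGDHY

Derivation:
start AUG at pos 0
pos 0: AUG -> M; peptide=M
pos 3: GUC -> V; peptide=MV
pos 6: CCG -> P; peptide=MVP
pos 9: GAC -> D; peptide=MVPD
pos 12: GGC -> G; peptide=MVPDG
pos 15: GGG -> G; peptide=MVPDGG
pos 18: CUG -> L; peptide=MVPDGGL
pos 21: GGA -> G; peptide=MVPDGGLG
pos 24: GAU -> D; peptide=MVPDGGLGD
pos 27: CAC -> H; peptide=MVPDGGLGDH
pos 30: UAC -> Y; peptide=MVPDGGLGDHY
pos 33: UAG -> STOP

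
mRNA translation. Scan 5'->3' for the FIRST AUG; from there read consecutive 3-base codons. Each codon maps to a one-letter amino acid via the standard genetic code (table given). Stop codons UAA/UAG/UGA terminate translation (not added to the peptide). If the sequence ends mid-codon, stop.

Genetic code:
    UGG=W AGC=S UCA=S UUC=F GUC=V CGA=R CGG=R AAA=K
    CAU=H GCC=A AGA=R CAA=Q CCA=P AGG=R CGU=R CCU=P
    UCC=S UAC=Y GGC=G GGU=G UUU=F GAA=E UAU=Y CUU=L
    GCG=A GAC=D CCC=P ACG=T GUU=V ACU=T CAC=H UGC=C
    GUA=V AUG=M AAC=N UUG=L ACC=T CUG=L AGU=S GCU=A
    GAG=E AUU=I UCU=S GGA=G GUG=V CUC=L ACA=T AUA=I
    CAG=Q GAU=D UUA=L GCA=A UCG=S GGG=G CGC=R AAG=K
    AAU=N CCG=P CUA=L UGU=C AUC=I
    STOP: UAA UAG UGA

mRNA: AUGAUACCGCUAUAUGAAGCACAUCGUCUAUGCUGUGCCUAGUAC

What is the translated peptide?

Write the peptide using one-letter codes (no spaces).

start AUG at pos 0
pos 0: AUG -> M; peptide=M
pos 3: AUA -> I; peptide=MI
pos 6: CCG -> P; peptide=MIP
pos 9: CUA -> L; peptide=MIPL
pos 12: UAU -> Y; peptide=MIPLY
pos 15: GAA -> E; peptide=MIPLYE
pos 18: GCA -> A; peptide=MIPLYEA
pos 21: CAU -> H; peptide=MIPLYEAH
pos 24: CGU -> R; peptide=MIPLYEAHR
pos 27: CUA -> L; peptide=MIPLYEAHRL
pos 30: UGC -> C; peptide=MIPLYEAHRLC
pos 33: UGU -> C; peptide=MIPLYEAHRLCC
pos 36: GCC -> A; peptide=MIPLYEAHRLCCA
pos 39: UAG -> STOP

Answer: MIPLYEAHRLCCA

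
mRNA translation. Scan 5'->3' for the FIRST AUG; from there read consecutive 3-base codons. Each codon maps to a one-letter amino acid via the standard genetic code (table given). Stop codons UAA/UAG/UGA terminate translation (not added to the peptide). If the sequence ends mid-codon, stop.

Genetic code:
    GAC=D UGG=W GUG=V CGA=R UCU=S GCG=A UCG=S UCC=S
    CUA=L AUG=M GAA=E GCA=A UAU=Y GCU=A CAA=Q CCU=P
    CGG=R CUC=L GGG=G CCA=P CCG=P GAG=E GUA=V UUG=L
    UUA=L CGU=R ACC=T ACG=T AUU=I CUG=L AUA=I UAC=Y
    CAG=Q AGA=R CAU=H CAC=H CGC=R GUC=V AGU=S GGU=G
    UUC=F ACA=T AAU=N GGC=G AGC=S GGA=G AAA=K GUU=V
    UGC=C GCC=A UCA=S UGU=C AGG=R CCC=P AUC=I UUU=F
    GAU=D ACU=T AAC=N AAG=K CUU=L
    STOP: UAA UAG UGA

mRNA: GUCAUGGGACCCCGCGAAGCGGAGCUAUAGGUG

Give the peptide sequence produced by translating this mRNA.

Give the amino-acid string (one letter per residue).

Answer: MGPREAEL

Derivation:
start AUG at pos 3
pos 3: AUG -> M; peptide=M
pos 6: GGA -> G; peptide=MG
pos 9: CCC -> P; peptide=MGP
pos 12: CGC -> R; peptide=MGPR
pos 15: GAA -> E; peptide=MGPRE
pos 18: GCG -> A; peptide=MGPREA
pos 21: GAG -> E; peptide=MGPREAE
pos 24: CUA -> L; peptide=MGPREAEL
pos 27: UAG -> STOP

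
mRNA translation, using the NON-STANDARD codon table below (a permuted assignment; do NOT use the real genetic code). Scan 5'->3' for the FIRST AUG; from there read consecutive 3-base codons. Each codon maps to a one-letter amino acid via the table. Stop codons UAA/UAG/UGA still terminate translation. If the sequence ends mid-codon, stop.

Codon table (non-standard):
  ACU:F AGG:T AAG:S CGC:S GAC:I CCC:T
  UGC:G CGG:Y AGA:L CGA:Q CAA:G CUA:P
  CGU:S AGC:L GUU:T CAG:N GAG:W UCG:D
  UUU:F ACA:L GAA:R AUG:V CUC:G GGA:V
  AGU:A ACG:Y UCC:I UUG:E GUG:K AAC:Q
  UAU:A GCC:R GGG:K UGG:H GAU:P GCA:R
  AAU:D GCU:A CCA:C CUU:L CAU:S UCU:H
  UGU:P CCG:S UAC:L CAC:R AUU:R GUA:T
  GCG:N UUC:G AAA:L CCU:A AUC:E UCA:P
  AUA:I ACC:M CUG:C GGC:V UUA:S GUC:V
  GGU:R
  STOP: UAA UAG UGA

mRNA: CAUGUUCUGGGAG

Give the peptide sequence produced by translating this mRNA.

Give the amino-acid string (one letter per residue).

start AUG at pos 1
pos 1: AUG -> V; peptide=V
pos 4: UUC -> G; peptide=VG
pos 7: UGG -> H; peptide=VGH
pos 10: GAG -> W; peptide=VGHW
pos 13: only 0 nt remain (<3), stop (end of mRNA)

Answer: VGHW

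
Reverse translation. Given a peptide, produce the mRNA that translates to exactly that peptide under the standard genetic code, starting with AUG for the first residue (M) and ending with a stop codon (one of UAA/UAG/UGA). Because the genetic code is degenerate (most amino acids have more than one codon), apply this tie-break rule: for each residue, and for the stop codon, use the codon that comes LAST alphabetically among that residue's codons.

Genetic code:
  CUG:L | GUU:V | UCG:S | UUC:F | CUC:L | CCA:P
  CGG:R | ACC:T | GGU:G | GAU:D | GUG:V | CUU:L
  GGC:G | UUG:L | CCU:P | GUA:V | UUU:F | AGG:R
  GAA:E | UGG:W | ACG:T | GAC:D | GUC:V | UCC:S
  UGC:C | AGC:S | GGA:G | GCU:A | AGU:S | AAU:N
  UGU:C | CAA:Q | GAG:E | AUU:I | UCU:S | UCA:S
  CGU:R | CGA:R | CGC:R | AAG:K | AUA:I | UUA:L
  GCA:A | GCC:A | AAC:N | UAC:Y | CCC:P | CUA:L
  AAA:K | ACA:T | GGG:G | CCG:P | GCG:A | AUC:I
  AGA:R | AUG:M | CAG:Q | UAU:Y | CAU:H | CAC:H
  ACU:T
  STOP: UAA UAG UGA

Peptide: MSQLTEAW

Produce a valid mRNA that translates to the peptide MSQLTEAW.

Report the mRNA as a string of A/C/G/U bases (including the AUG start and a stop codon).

Answer: mRNA: AUGUCUCAGUUGACUGAGGCUUGGUGA

Derivation:
residue 1: M -> AUG (start codon)
residue 2: S codons sorted = AGC,AGU,UCA,UCC,UCG,UCU -> pick last = UCU
residue 3: Q codons sorted = CAA,CAG -> pick last = CAG
residue 4: L codons sorted = CUA,CUC,CUG,CUU,UUA,UUG -> pick last = UUG
residue 5: T codons sorted = ACA,ACC,ACG,ACU -> pick last = ACU
residue 6: E codons sorted = GAA,GAG -> pick last = GAG
residue 7: A codons sorted = GCA,GCC,GCG,GCU -> pick last = GCU
residue 8: W -> UGG (only codon)
terminator: stop codons sorted = UAA,UAG,UGA -> pick last = UGA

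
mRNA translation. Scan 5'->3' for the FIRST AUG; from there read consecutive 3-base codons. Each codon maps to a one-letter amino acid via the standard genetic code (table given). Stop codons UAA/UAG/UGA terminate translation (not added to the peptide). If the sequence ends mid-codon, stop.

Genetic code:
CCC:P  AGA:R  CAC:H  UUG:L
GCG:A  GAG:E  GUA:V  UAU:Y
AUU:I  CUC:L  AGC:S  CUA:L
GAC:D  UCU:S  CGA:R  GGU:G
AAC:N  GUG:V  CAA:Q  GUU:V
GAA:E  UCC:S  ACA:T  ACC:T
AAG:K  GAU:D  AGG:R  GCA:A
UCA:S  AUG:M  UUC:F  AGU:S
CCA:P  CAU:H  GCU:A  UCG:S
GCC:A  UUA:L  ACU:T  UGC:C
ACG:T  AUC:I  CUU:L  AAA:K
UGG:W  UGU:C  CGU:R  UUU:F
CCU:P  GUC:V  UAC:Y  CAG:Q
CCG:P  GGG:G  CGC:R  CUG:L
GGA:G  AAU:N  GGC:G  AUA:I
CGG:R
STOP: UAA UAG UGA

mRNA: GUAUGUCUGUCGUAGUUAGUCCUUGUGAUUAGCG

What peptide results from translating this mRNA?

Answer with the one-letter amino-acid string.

Answer: MSVVVSPCD

Derivation:
start AUG at pos 2
pos 2: AUG -> M; peptide=M
pos 5: UCU -> S; peptide=MS
pos 8: GUC -> V; peptide=MSV
pos 11: GUA -> V; peptide=MSVV
pos 14: GUU -> V; peptide=MSVVV
pos 17: AGU -> S; peptide=MSVVVS
pos 20: CCU -> P; peptide=MSVVVSP
pos 23: UGU -> C; peptide=MSVVVSPC
pos 26: GAU -> D; peptide=MSVVVSPCD
pos 29: UAG -> STOP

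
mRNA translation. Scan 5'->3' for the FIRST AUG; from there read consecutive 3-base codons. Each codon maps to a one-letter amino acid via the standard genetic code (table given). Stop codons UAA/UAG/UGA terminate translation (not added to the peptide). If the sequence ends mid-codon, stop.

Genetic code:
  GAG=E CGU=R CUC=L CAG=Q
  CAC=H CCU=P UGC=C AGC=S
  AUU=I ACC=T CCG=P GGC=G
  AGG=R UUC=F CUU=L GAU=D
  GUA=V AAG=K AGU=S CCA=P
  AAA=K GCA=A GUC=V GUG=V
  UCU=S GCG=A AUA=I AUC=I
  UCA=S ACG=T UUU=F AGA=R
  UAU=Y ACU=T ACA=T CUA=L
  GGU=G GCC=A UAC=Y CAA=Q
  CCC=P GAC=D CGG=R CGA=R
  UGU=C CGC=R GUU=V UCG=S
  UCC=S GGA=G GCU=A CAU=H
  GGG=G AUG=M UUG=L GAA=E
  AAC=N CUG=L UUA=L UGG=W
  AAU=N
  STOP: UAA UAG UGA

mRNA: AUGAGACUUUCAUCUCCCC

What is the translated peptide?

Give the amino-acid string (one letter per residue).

start AUG at pos 0
pos 0: AUG -> M; peptide=M
pos 3: AGA -> R; peptide=MR
pos 6: CUU -> L; peptide=MRL
pos 9: UCA -> S; peptide=MRLS
pos 12: UCU -> S; peptide=MRLSS
pos 15: CCC -> P; peptide=MRLSSP
pos 18: only 1 nt remain (<3), stop (end of mRNA)

Answer: MRLSSP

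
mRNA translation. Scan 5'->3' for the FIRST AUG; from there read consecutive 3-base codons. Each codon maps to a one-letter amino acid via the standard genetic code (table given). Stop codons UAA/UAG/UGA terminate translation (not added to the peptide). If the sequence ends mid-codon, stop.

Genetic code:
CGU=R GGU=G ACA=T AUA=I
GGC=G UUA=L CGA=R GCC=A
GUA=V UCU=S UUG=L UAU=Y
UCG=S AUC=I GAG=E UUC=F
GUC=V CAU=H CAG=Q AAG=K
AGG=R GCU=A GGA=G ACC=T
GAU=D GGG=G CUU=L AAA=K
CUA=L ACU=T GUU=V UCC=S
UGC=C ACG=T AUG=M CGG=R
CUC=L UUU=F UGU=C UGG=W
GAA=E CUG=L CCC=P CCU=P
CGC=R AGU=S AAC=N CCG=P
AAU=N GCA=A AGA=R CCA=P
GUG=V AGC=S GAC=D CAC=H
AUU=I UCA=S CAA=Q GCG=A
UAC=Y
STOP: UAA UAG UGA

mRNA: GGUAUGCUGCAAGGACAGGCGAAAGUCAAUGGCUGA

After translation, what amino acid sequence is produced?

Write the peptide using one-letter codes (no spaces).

Answer: MLQGQAKVNG

Derivation:
start AUG at pos 3
pos 3: AUG -> M; peptide=M
pos 6: CUG -> L; peptide=ML
pos 9: CAA -> Q; peptide=MLQ
pos 12: GGA -> G; peptide=MLQG
pos 15: CAG -> Q; peptide=MLQGQ
pos 18: GCG -> A; peptide=MLQGQA
pos 21: AAA -> K; peptide=MLQGQAK
pos 24: GUC -> V; peptide=MLQGQAKV
pos 27: AAU -> N; peptide=MLQGQAKVN
pos 30: GGC -> G; peptide=MLQGQAKVNG
pos 33: UGA -> STOP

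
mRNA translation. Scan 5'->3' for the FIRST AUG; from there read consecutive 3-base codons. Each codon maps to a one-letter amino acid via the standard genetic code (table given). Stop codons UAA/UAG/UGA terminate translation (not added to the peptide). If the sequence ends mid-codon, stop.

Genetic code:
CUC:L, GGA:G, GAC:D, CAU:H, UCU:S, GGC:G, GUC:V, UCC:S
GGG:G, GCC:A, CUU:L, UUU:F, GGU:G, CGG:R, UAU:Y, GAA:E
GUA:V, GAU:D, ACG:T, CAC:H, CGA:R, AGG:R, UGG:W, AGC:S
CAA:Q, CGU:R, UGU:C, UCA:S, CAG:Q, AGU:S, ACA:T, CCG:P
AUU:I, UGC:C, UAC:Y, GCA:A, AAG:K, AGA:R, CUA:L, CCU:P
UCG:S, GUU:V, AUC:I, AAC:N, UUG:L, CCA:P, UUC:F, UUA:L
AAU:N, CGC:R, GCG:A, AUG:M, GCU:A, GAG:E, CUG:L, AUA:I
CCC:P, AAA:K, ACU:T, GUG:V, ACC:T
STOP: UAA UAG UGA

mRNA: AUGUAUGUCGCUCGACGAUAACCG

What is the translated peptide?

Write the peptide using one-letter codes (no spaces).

Answer: MYVARR

Derivation:
start AUG at pos 0
pos 0: AUG -> M; peptide=M
pos 3: UAU -> Y; peptide=MY
pos 6: GUC -> V; peptide=MYV
pos 9: GCU -> A; peptide=MYVA
pos 12: CGA -> R; peptide=MYVAR
pos 15: CGA -> R; peptide=MYVARR
pos 18: UAA -> STOP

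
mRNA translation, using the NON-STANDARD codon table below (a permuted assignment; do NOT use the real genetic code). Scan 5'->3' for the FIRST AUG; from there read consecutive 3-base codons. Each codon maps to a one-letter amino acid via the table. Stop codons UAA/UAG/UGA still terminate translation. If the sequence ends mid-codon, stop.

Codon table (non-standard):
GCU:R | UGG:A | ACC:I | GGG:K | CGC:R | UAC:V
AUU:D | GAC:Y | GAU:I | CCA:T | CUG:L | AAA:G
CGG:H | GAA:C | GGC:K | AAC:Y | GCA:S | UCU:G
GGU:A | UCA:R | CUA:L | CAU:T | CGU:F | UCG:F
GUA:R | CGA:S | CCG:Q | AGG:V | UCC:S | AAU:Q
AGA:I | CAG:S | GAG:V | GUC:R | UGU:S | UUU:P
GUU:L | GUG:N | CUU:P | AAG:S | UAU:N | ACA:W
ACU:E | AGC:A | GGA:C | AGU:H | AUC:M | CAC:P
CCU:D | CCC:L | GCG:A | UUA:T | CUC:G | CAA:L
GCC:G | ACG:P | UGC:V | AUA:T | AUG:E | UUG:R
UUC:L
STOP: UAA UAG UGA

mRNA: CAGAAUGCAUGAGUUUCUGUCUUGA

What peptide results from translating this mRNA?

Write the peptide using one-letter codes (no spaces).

start AUG at pos 4
pos 4: AUG -> E; peptide=E
pos 7: CAU -> T; peptide=ET
pos 10: GAG -> V; peptide=ETV
pos 13: UUU -> P; peptide=ETVP
pos 16: CUG -> L; peptide=ETVPL
pos 19: UCU -> G; peptide=ETVPLG
pos 22: UGA -> STOP

Answer: ETVPLG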